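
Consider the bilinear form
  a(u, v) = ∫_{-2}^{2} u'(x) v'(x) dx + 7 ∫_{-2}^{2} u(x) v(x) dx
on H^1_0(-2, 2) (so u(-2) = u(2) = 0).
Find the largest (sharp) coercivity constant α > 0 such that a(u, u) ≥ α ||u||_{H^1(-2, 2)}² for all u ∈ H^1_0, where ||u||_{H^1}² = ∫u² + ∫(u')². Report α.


α = 1

Coercivity of a(·,·) on H^1_0(-2, 2) means a(u, u) ≥ α ||u||_{H^1}² for every u ∈ H^1_0.
The interval has length L = 4, and Poincaré/coercivity depend only on L. Here a(u, u) = ∫(u')² + (7)·∫u².
Here c = 7 ≥ 1, so a(u,u) = ∫(u')² + c∫u² ≥ ∫(u')² + ∫u² = ||u||_{H^1}², i.e. α = 1 works. No larger α is possible: a(u,u) ≥ α||u||_{H^1}² means (1−α)∫(u')² ≥ (α−c)∫u², and for the modes u_n = sin(nπ(x−x₀)/L) (x₀ the left endpoint) one has ∫u_n²/∫(u_n')² = (L/(nπ))² → 0, so a(u_n,u_n)/||u_n||_{H^1}² → 1. Hence the optimal constant is α = 1.
Therefore α = 1.


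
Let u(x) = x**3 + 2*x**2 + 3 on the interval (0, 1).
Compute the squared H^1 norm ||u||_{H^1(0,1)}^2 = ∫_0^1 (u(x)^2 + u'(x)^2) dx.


||u||_{H^1}^2 = 2047/70

The H^1 norm (squared) on an interval (0, L) is
  ||u||_{H^1}^2 = ∫_0^L u(x)^2 dx + ∫_0^L u'(x)^2 dx.
Compute u'(x) = 3*x**2 + 4*x.
Then u(x)^2 = x**6 + 4*x**5 + 4*x**4 + 6*x**3 + 12*x**2 + 9 and u'(x)^2 = 9*x**4 + 24*x**3 + 16*x**2.
Integrate each monomial from 0 to 1 using ∫_0^1 c·x^n dx = c·1^(n+1)/(n+1):
  ∫_0^1 u(x)^2 dx = ∫_0^1 (x^6 + 4*x^5 + 4*x^4 + 6*x^3 + 12*x^2 + 9) dx. Term by term:
    ∫_0^1 x^6 dx = 1/7;  ∫_0^1 4*x^5 dx = 2/3;  ∫_0^1 4*x^4 dx = 4/5;
    ∫_0^1 6*x^3 dx = 3/2;  ∫_0^1 12*x^2 dx = 4;  ∫_0^1 9 dx = 9.
  Sum: 1/7 + 2/3 + 4/5 + 3/2 + 4 + 9 = 3383/210.
  ∫_0^1 u'(x)^2 dx = ∫_0^1 (9*x^4 + 24*x^3 + 16*x^2) dx. Term by term:
    ∫_0^1 9*x^4 dx = 9/5;  ∫_0^1 24*x^3 dx = 6;  ∫_0^1 16*x^2 dx = 16/3.
  Sum: 9/5 + 6 + 16/3 = 197/15.
Adding: ||u||_{H^1}^2 = 3383/210 + 197/15 = 2047/70.


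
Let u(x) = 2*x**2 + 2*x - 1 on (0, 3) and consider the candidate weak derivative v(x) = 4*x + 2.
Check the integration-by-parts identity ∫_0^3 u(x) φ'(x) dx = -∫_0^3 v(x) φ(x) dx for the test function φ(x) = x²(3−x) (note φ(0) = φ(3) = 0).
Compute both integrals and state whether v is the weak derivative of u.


LHS = -621/10, RHS = -621/10. Yes, v = u' weakly.

u(x) = 2*x**2 + 2*x - 1, classical derivative u'(x) = 4*x + 2.
φ(x) = x²(3−x), so φ'(x) = 3*x*(2 - x).
Note φ(0) = φ(3) = 0, so the boundary term u·φ vanishes.
LHS = ∫_0^3 u(x) φ'(x) dx = ∫_0^3 (-6*x^4 + 6*x^3 + 15*x^2 - 6*x) dx. Term by term:
  ∫_0^3 -6*x^4 dx = -1458/5;  ∫_0^3 6*x^3 dx = 243/2;  ∫_0^3 15*x^2 dx = 135;
  ∫_0^3 -6*x dx = -27.
Sum: -1458/5 + 243/2 + 135 − 27 = -621/10.
So LHS = -621/10.
∫_0^3 v(x) φ(x) dx = ∫_0^3 (-4*x^4 + 10*x^3 + 6*x^2) dx. Term by term:
  ∫_0^3 -4*x^4 dx = -972/5;  ∫_0^3 10*x^3 dx = 405/2;  ∫_0^3 6*x^2 dx = 54.
Sum: -972/5 + 405/2 + 54 = 621/10.
So RHS = -∫_0^3 v(x) φ(x) dx = -621/10.
LHS = RHS, so the identity holds for this test φ.
Moreover u is smooth here and v(x) = u'(x) = 4*x + 2 pointwise, so the identity holds for every test function. Hence v is the weak derivative of u.


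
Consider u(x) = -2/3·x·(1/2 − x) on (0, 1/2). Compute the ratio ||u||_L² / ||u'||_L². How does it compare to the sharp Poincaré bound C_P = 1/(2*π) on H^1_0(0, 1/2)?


||u||_L² / ||u'||_L² = sqrt(10)/20 < C_P = 1/(2*π).

u(x) = -2/3·x·(1/2 − x), so u'(x) = 4*x/3 - 1/3.
u(x) = -2/3·x·(1/2 − x) vanishes at x = 0 and x = 1/2, so u ∈ H^1_0(0, 1/2). Differentiate via the product rule and integrate the resulting polynomials term by term.
  ∫_0^1/2 u² dx = ∫_0^1/2 (4*x^4/9 - 4*x^3/9 + x^2/9) dx. Term by term:
    ∫_0^1/2 4*x^4/9 dx = 1/360;  ∫_0^1/2 -4*x^3/9 dx = -1/144;  ∫_0^1/2 x^2/9 dx = 1/216.
  Sum: 1/360 − 1/144 + 1/216 = 1/2160.
  ∫_0^1/2 (u')² dx = ∫_0^1/2 (16*x^2/9 - 8*x/9 + 1/9) dx. Term by term:
    ∫_0^1/2 16*x^2/9 dx = 2/27;  ∫_0^1/2 -8*x/9 dx = -1/9;  ∫_0^1/2 1/9 dx = 1/18.
  Sum: 2/27 − 1/9 + 1/18 = 1/54.
∫_0^1/2 u² dx = 1/2160, so ||u||_L² = sqrt(15)/180.
∫_0^1/2 (u')² dx = 1/54, so ||u'||_L² = sqrt(6)/18.
Ratio ||u||_L² / ||u'||_L² = sqrt(10)/20.
Sharp Poincaré constant on H^1_0(0, 1/2) is C_P = L/π = 1/(2*π), achieved by sin(2*π·x).
A polynomial bump cannot attain the sharp Poincaré constant (only the first sine eigenfunction does), so the ratio is strictly less than C_P, consistent with ||u||_L² ≤ C_P ||u'||_L².


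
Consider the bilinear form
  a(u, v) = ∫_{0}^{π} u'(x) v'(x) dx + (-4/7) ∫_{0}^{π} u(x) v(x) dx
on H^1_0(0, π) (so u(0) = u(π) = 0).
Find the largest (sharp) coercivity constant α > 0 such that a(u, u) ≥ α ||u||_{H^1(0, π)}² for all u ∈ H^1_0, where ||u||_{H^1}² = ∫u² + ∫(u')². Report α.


α = 3/14

Coercivity of a(·,·) on H^1_0(0, π) means a(u, u) ≥ α ||u||_{H^1}² for every u ∈ H^1_0.
The interval has length L = π, and Poincaré/coercivity depend only on L. Here a(u, u) = ∫(u')² + (-4/7)·∫u².
Here c = -4/7 < 0 with |c| < (π/L)² = 1, so coercivity still holds. The condition a(u,u) ≥ α||u||_{H^1}² reads (1−α)∫(u')² ≥ (α−c)∫u². Any admissible α is ≤ 1 (rapidly oscillating u have ∫u²/∫(u')² → 0), and α = 1 would force 0 ≥ (1−c)∫u², impossible since c < 1; so 1−α > 0. By the sharp Poincaré inequality on H^1_0 of an interval of length L, ∫(u')² ≥ (π/L)²∫u² with equality for the first sine mode sin(π(x−x₀)/L) (x₀ the left endpoint), so the inequality holds for all u iff (1−α)(π/L)² ≥ α − c, i.e. α ≤ ((π/L)² + c)/((π/L)² + 1) = (1 + c(L/π)²)/(1 + (L/π)²). (Direct route, valid since c ≤ 0: Poincaré gives c∫u² ≥ c(L/π)²∫(u')², so a(u,u) ≥ (1 + c(L/π)²)∫(u')², while ||u||_{H^1}² ≤ (1 + (L/π)²)∫(u')²; dividing yields the same α.) With (π/L)² = 1 and c = -4/7, the largest admissible constant is α = ((π/L)² + c)/((π/L)² + 1).
Simplifying, α = 3/14.


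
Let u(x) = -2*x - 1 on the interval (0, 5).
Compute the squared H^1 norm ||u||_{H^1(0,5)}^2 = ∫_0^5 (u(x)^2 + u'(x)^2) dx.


||u||_{H^1}^2 = 725/3

The H^1 norm (squared) on an interval (0, L) is
  ||u||_{H^1}^2 = ∫_0^L u(x)^2 dx + ∫_0^L u'(x)^2 dx.
Compute u'(x) = -2.
Then u(x)^2 = 4*x**2 + 4*x + 1 and u'(x)^2 = 4.
Integrate each monomial from 0 to 5 using ∫_0^5 c·x^n dx = c·5^(n+1)/(n+1):
  ∫_0^5 u(x)^2 dx = ∫_0^5 (4*x^2 + 4*x + 1) dx. Term by term:
    ∫_0^5 4*x^2 dx = 500/3;  ∫_0^5 4*x dx = 50;  ∫_0^5 1 dx = 5.
  Sum: 500/3 + 50 + 5 = 665/3.
  ∫_0^5 u'(x)^2 dx = ∫_0^5 (4) dx. Term by term:
    ∫_0^5 4 dx = 20.
Adding: ||u||_{H^1}^2 = 665/3 + 20 = 725/3.


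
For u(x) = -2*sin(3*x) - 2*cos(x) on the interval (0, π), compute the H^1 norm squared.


||u||_{H^1(0,π)}^2 = 24*π

u'(x) = 2*sin(x) - 6*cos(3*x).
Expand u² and (u')² and integrate term by term on (0, π), using: for integers n ≥ 1, ∫_0^π sin²(nx) dx = ∫_0^π cos²(nx) dx = π/2; for n ≠ n', ∫_0^π sin(nx)sin(n'x) dx = ∫_0^π cos(nx)cos(n'x) dx = 0; and by product-to-sum, ∫_0^π sin(nx)cos(n'x) dx = ½∫_0^π [sin((n+n')x) + sin((n−n')x)] dx, which is 0 when n+n' is even and 2n/(n²−n'²) when n+n' is odd (it need not vanish on (0, π)).
  u² squared terms: (-2)²·∫cos(x)² dx = 4·π/2 = 2*π;  (-2)²·∫sin(3x)² dx = 4·π/2 = 2*π.
  u² cross terms: 2·(-2)·(-2)·∫cos(x)·sin(3x) dx = 8·(0) = 0.
  So ∫_0^π u² dx = 2*π + 2*π + 0 = 4*π.
  (u')² squared terms: (-6)²·∫cos(3x)² dx = 36·π/2 = 18*π;  (2)²·∫sin(x)² dx = 4·π/2 = 2*π.
  (u')² cross terms: 2·(-6)·(2)·∫cos(3x)·sin(x) dx = -24·(0) = 0.
  So ∫_0^π (u')² dx = 18*π + 2*π + 0 = 20*π.
||u||_{H^1}^2 = (4*π) + (20*π) = 24*π.


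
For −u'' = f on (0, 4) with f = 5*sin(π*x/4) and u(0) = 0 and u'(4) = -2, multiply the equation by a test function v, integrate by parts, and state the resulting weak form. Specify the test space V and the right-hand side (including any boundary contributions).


V = {v ∈ H^1(0, 4) : v(0) = 0} (test functions vanish at x = 0 where u is specified); weak form: ∫_0^4 u'v' dx = ∫_0^4 (5*sin(π*x/4)) v dx − 2·v(4) for all v ∈ V.

Multiply both sides by a test function v and integrate from 0 to 4:
  ∫_0^4 −u''(x) v(x) dx = ∫_0^4 f(x) v(x) dx.
Integrate the LHS by parts once:
  ∫_0^4 −u'' v dx = −[u'(x) v(x)]_0^4 + ∫_0^4 u'(x) v'(x) dx.
Thus ∫_0^4 u'(x) v'(x) dx = ∫_0^4 f(x) v(x) dx + [u'(x) v(x)]_0^4.
Choose V so that boundary terms are either known or forced to vanish.
Mixed BC: u(0) = 0 (Dirichlet) and u'(4) = -2 (Neumann). Define V = {v ∈ H^1(0, 4) : v(0) = 0}. Then [u' v]_0^4 = u'(4)·v(4) − u'(0)·0 = − 2·v(4).
Weak formulation: find u (satisfying any essential BC) such that ∫_0^4 u'(x) v'(x) dx = ∫_0^4 f v dx − 2·v(4) for all v ∈ V (Dirichlet at 0 absorbed into V; Neumann datum at x = 4 contributes the boundary term).
Substituting f(x) = 5*sin(π*x/4), the right-hand side is ∫_0^4 (5*sin(π*x/4)) v dx − 2·v(4).


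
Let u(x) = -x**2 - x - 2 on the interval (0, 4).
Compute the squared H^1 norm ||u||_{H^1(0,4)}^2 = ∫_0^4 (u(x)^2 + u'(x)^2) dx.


||u||_{H^1}^2 = 3044/5

The H^1 norm (squared) on an interval (0, L) is
  ||u||_{H^1}^2 = ∫_0^L u(x)^2 dx + ∫_0^L u'(x)^2 dx.
Compute u'(x) = -2*x - 1.
Then u(x)^2 = x**4 + 2*x**3 + 5*x**2 + 4*x + 4 and u'(x)^2 = 4*x**2 + 4*x + 1.
Integrate each monomial from 0 to 4 using ∫_0^4 c·x^n dx = c·4^(n+1)/(n+1):
  ∫_0^4 u(x)^2 dx = ∫_0^4 (x^4 + 2*x^3 + 5*x^2 + 4*x + 4) dx. Term by term:
    ∫_0^4 x^4 dx = 1024/5;  ∫_0^4 2*x^3 dx = 128;  ∫_0^4 5*x^2 dx = 320/3;
    ∫_0^4 4*x dx = 32;  ∫_0^4 4 dx = 16.
  Sum: 1024/5 + 128 + 320/3 + 32 + 16 = 7312/15.
  ∫_0^4 u'(x)^2 dx = ∫_0^4 (4*x^2 + 4*x + 1) dx. Term by term:
    ∫_0^4 4*x^2 dx = 256/3;  ∫_0^4 4*x dx = 32;  ∫_0^4 1 dx = 4.
  Sum: 256/3 + 32 + 4 = 364/3.
Adding: ||u||_{H^1}^2 = 7312/15 + 364/3 = 3044/5.


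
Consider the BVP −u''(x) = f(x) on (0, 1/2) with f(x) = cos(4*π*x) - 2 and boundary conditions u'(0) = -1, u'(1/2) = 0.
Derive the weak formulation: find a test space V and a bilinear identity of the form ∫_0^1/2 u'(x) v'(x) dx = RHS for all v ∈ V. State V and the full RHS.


V = H^1(0, 1/2) (v unrestricted at boundary; u is determined up to an additive constant); weak form: ∫_0^1/2 u'v' dx = ∫_0^1/2 (cos(4*π*x) - 2) v dx + v(0) for all v ∈ V.

Multiply both sides by a test function v and integrate from 0 to 1/2:
  ∫_0^1/2 −u''(x) v(x) dx = ∫_0^1/2 f(x) v(x) dx.
Integrate the LHS by parts once:
  ∫_0^1/2 −u'' v dx = −[u'(x) v(x)]_0^1/2 + ∫_0^1/2 u'(x) v'(x) dx.
Thus ∫_0^1/2 u'(x) v'(x) dx = ∫_0^1/2 f(x) v(x) dx + [u'(x) v(x)]_0^1/2.
Choose V so that boundary terms are either known or forced to vanish.
u has inhomogeneous Neumann u'(0) = -1, u'(1/2) = 0. [u' v]_0^1/2 = (0)·v(1/2) − (-1)·v(0) = v(0). Take V = H^1(0, 1/2); boundary term becomes part of RHS.
Weak formulation: find u (satisfying any essential BC) such that ∫_0^1/2 u'(x) v'(x) dx = ∫_0^1/2 f v dx + v(0) for all v ∈ V (Neumann data are natural BCs: they enter the RHS as boundary terms).
Substituting f(x) = cos(4*π*x) - 2, the right-hand side is ∫_0^1/2 (cos(4*π*x) - 2) v dx + v(0).
Compatibility check (pure Neumann): taking v ≡ 1 ∈ V gives 0 = ∫_0^1/2 f dx + (0) − (-1), i.e. ∫_0^1/2 f dx must equal u'(0) − u'(1/2) = -1. Indeed ∫_0^1/2 (cos(4*π*x) - 2) dx = -1, so the data are compatible. The solution is then unique only up to an additive constant (fix it e.g. by requiring ∫_0^1/2 u dx = 0).


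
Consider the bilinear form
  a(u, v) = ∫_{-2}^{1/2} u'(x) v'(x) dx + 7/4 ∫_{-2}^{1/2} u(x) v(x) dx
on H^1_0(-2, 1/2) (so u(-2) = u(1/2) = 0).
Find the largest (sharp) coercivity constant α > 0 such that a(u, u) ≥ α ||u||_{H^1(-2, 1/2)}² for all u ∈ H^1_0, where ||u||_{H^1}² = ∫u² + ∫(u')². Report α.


α = 1

Coercivity of a(·,·) on H^1_0(-2, 1/2) means a(u, u) ≥ α ||u||_{H^1}² for every u ∈ H^1_0.
The interval has length L = 5/2, and Poincaré/coercivity depend only on L. Here a(u, u) = ∫(u')² + (7/4)·∫u².
Here c = 7/4 ≥ 1, so a(u,u) = ∫(u')² + c∫u² ≥ ∫(u')² + ∫u² = ||u||_{H^1}², i.e. α = 1 works. No larger α is possible: a(u,u) ≥ α||u||_{H^1}² means (1−α)∫(u')² ≥ (α−c)∫u², and for the modes u_n = sin(nπ(x−x₀)/L) (x₀ the left endpoint) one has ∫u_n²/∫(u_n')² = (L/(nπ))² → 0, so a(u_n,u_n)/||u_n||_{H^1}² → 1. Hence the optimal constant is α = 1.
Therefore α = 1.


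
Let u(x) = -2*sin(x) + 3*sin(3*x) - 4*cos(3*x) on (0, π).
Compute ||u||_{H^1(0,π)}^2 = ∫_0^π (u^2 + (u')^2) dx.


||u||_{H^1(0,π)}^2 = 129*π

u'(x) = 12*sin(3*x) - 2*cos(x) + 9*cos(3*x).
Expand u² and (u')² and integrate term by term on (0, π), using: for integers n ≥ 1, ∫_0^π sin²(nx) dx = ∫_0^π cos²(nx) dx = π/2; for n ≠ n', ∫_0^π sin(nx)sin(n'x) dx = ∫_0^π cos(nx)cos(n'x) dx = 0; and by product-to-sum, ∫_0^π sin(nx)cos(n'x) dx = ½∫_0^π [sin((n+n')x) + sin((n−n')x)] dx, which is 0 when n+n' is even and 2n/(n²−n'²) when n+n' is odd (it need not vanish on (0, π)).
  u² squared terms: (-4)²·∫cos(3x)² dx = 16·π/2 = 8*π;  (-2)²·∫sin(x)² dx = 4·π/2 = 2*π;  (3)²·∫sin(3x)² dx = 9·π/2 = 9*π/2.
  u² cross terms: 2·(-4)·(-2)·∫cos(3x)·sin(x) dx = 16·(0) = 0;  2·(-4)·(3)·∫cos(3x)·sin(3x) dx = -24·(0) = 0;  2·(-2)·(3)·∫sin(x)·sin(3x) dx = -12·(0) = 0.
  So ∫_0^π u² dx = 8*π + 2*π + 9*π/2 + 0 + 0 + 0 = 29*π/2.
  (u')² squared terms: (-2)²·∫cos(x)² dx = 4·π/2 = 2*π;  (9)²·∫cos(3x)² dx = 81·π/2 = 81*π/2;  (12)²·∫sin(3x)² dx = 144·π/2 = 72*π.
  (u')² cross terms: 2·(-2)·(9)·∫cos(x)·cos(3x) dx = -36·(0) = 0;  2·(-2)·(12)·∫cos(x)·sin(3x) dx = -48·(0) = 0;  2·(9)·(12)·∫cos(3x)·sin(3x) dx = 216·(0) = 0.
  So ∫_0^π (u')² dx = 2*π + 81*π/2 + 72*π + 0 + 0 + 0 = 229*π/2.
||u||_{H^1}^2 = (29*π/2) + (229*π/2) = 129*π.


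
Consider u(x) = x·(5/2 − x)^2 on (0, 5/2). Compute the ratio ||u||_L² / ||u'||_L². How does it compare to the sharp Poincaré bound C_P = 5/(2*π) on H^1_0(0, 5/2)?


||u||_L² / ||u'||_L² = 5*sqrt(14)/28 < C_P = 5/(2*π).

u(x) = x·(5/2 − x)^2, so u'(x) = (2*x - 5)*(6*x - 5)/4.
u(x) = x·(5/2 − x)^2 vanishes at x = 0 and x = 5/2, so u ∈ H^1_0(0, 5/2). Differentiate via the product rule and integrate the resulting polynomials term by term.
  ∫_0^5/2 u² dx = ∫_0^5/2 (x^6 - 10*x^5 + 75*x^4/2 - 125*x^3/2 + 625*x^2/16) dx. Term by term:
    ∫_0^5/2 x^6 dx = 78125/896;  ∫_0^5/2 -10*x^5 dx = -78125/192;  ∫_0^5/2 75*x^4/2 dx = 46875/64;
    ∫_0^5/2 -125*x^3/2 dx = -78125/128;  ∫_0^5/2 625*x^2/16 dx = 78125/384.
  Sum: 78125/896 − 78125/192 + 46875/64 − 78125/128 + 78125/384 = 15625/2688.
  ∫_0^5/2 (u')² dx = ∫_0^5/2 (9*x^4 - 60*x^3 + 275*x^2/2 - 125*x + 625/16) dx. Term by term:
    ∫_0^5/2 9*x^4 dx = 5625/32;  ∫_0^5/2 -60*x^3 dx = -9375/16;  ∫_0^5/2 275*x^2/2 dx = 34375/48;
    ∫_0^5/2 -125*x dx = -3125/8;  ∫_0^5/2 625/16 dx = 3125/32.
  Sum: 5625/32 − 9375/16 + 34375/48 − 3125/8 + 3125/32 = 625/48.
∫_0^5/2 u² dx = 15625/2688, so ||u||_L² = 125*sqrt(42)/336.
∫_0^5/2 (u')² dx = 625/48, so ||u'||_L² = 25*sqrt(3)/12.
Ratio ||u||_L² / ||u'||_L² = 5*sqrt(14)/28.
Sharp Poincaré constant on H^1_0(0, 5/2) is C_P = L/π = 5/(2*π), achieved by sin(2*π/5·x).
A polynomial bump cannot attain the sharp Poincaré constant (only the first sine eigenfunction does), so the ratio is strictly less than C_P, consistent with ||u||_L² ≤ C_P ||u'||_L².


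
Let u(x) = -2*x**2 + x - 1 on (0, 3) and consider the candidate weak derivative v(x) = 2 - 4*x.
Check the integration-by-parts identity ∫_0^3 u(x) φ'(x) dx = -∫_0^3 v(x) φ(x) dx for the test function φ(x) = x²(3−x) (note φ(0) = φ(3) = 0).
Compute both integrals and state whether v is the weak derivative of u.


LHS = 837/20, RHS = 351/10. No, v is not the weak derivative of u.

u(x) = -2*x**2 + x - 1, classical derivative u'(x) = 1 - 4*x.
φ(x) = x²(3−x), so φ'(x) = 3*x*(2 - x).
Note φ(0) = φ(3) = 0, so the boundary term u·φ vanishes.
LHS = ∫_0^3 u(x) φ'(x) dx = ∫_0^3 (6*x^4 - 15*x^3 + 9*x^2 - 6*x) dx. Term by term:
  ∫_0^3 6*x^4 dx = 1458/5;  ∫_0^3 -15*x^3 dx = -1215/4;  ∫_0^3 9*x^2 dx = 81;
  ∫_0^3 -6*x dx = -27.
Sum: 1458/5 − 1215/4 + 81 − 27 = 837/20.
So LHS = 837/20.
∫_0^3 v(x) φ(x) dx = ∫_0^3 (4*x^4 - 14*x^3 + 6*x^2) dx. Term by term:
  ∫_0^3 4*x^4 dx = 972/5;  ∫_0^3 -14*x^3 dx = -567/2;  ∫_0^3 6*x^2 dx = 54.
Sum: 972/5 − 567/2 + 54 = -351/10.
So RHS = -∫_0^3 v(x) φ(x) dx = 351/10.
LHS − RHS = 27/4 ≠ 0, so the identity fails.
(For a valid weak derivative the identity must hold for EVERY test function, in particular this one. The failure shows v is NOT the weak derivative of u.)
Correct weak derivative would be u'(x) = 1 - 4*x.


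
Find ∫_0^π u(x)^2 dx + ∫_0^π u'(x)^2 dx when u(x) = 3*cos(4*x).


||u||_{H^1(0,π)}^2 = 153*π/2

u'(x) = -12*sin(4*x).
Expand u² and (u')² and integrate term by term on (0, π), using: for integers n ≥ 1, ∫_0^π sin²(nx) dx = ∫_0^π cos²(nx) dx = π/2; for n ≠ n', ∫_0^π sin(nx)sin(n'x) dx = ∫_0^π cos(nx)cos(n'x) dx = 0; and by product-to-sum, ∫_0^π sin(nx)cos(n'x) dx = ½∫_0^π [sin((n+n')x) + sin((n−n')x)] dx, which is 0 when n+n' is even and 2n/(n²−n'²) when n+n' is odd (it need not vanish on (0, π)).
  u² squared terms: (3)²·∫cos(4x)² dx = 9·π/2 = 9*π/2.
  So ∫_0^π u² dx = 9*π/2.
  (u')² squared terms: (-12)²·∫sin(4x)² dx = 144·π/2 = 72*π.
  So ∫_0^π (u')² dx = 72*π.
||u||_{H^1}^2 = (9*π/2) + (72*π) = 153*π/2.


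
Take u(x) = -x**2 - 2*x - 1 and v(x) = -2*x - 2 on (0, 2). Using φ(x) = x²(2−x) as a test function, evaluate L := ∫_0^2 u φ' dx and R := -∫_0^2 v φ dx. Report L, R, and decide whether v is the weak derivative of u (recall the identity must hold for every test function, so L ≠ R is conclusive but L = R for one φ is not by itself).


LHS = 88/15, RHS = 88/15. Yes, v = u' weakly.

u(x) = -x**2 - 2*x - 1, classical derivative u'(x) = -2*x - 2.
φ(x) = x²(2−x), so φ'(x) = x*(4 - 3*x).
Note φ(0) = φ(2) = 0, so the boundary term u·φ vanishes.
LHS = ∫_0^2 u(x) φ'(x) dx = ∫_0^2 (3*x^4 + 2*x^3 - 5*x^2 - 4*x) dx. Term by term:
  ∫_0^2 3*x^4 dx = 96/5;  ∫_0^2 2*x^3 dx = 8;  ∫_0^2 -5*x^2 dx = -40/3;
  ∫_0^2 -4*x dx = -8.
Sum: 96/5 + 8 − 40/3 − 8 = 88/15.
So LHS = 88/15.
∫_0^2 v(x) φ(x) dx = ∫_0^2 (2*x^4 - 2*x^3 - 4*x^2) dx. Term by term:
  ∫_0^2 2*x^4 dx = 64/5;  ∫_0^2 -2*x^3 dx = -8;  ∫_0^2 -4*x^2 dx = -32/3.
Sum: 64/5 − 8 − 32/3 = -88/15.
So RHS = -∫_0^2 v(x) φ(x) dx = 88/15.
LHS = RHS, so the identity holds for this test φ.
Moreover u is smooth here and v(x) = u'(x) = -2*x - 2 pointwise, so the identity holds for every test function. Hence v is the weak derivative of u.


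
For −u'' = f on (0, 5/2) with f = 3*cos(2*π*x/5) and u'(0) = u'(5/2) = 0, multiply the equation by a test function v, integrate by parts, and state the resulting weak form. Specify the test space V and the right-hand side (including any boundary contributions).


V = H^1(0, 5/2) (no boundary constraint on v; u is determined up to an additive constant); weak form: ∫_0^5/2 u'v' dx = ∫_0^5/2 (3*cos(2*π*x/5)) v dx for all v ∈ V.

Multiply both sides by a test function v and integrate from 0 to 5/2:
  ∫_0^5/2 −u''(x) v(x) dx = ∫_0^5/2 f(x) v(x) dx.
Integrate the LHS by parts once:
  ∫_0^5/2 −u'' v dx = −[u'(x) v(x)]_0^5/2 + ∫_0^5/2 u'(x) v'(x) dx.
Thus ∫_0^5/2 u'(x) v'(x) dx = ∫_0^5/2 f(x) v(x) dx + [u'(x) v(x)]_0^5/2.
Choose V so that boundary terms are either known or forced to vanish.
u has homogeneous Neumann: u'(0) = u'(5/2) = 0. So [u' v]_0^5/2 = 0·v(5/2) − 0·v(0) = 0 for any v; take V = H^1(0, 5/2).
Weak formulation: find u (satisfying any essential BC) such that ∫_0^5/2 u'(x) v'(x) dx = ∫_0^5/2 f v dx for all v ∈ V (homogeneous Neumann, so boundary terms vanish).
Substituting f(x) = 3*cos(2*π*x/5), the right-hand side is ∫_0^5/2 (3*cos(2*π*x/5)) v dx.
Compatibility check (pure Neumann): taking v ≡ 1 ∈ V gives 0 = ∫_0^5/2 f dx + (0) − (0), i.e. ∫_0^5/2 f dx must equal u'(0) − u'(5/2) = 0. Indeed ∫_0^5/2 (3*cos(2*π*x/5)) dx = 0, so the data are compatible. The solution is then unique only up to an additive constant (fix it e.g. by requiring ∫_0^5/2 u dx = 0).


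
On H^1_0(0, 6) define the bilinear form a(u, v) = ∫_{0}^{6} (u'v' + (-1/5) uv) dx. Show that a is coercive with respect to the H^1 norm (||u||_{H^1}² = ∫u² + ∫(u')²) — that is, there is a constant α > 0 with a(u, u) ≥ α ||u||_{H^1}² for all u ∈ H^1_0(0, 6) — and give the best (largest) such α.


α = (-36/5 + π^2)/(π^2 + 36)

Coercivity of a(·,·) on H^1_0(0, 6) means a(u, u) ≥ α ||u||_{H^1}² for every u ∈ H^1_0.
The interval has length L = 6, and Poincaré/coercivity depend only on L. Here a(u, u) = ∫(u')² + (-1/5)·∫u².
Here c = -1/5 < 0 with |c| < (π/L)² = π^2/36, so coercivity still holds. The condition a(u,u) ≥ α||u||_{H^1}² reads (1−α)∫(u')² ≥ (α−c)∫u². Any admissible α is ≤ 1 (rapidly oscillating u have ∫u²/∫(u')² → 0), and α = 1 would force 0 ≥ (1−c)∫u², impossible since c < 1; so 1−α > 0. By the sharp Poincaré inequality on H^1_0 of an interval of length L, ∫(u')² ≥ (π/L)²∫u² with equality for the first sine mode sin(π(x−x₀)/L) (x₀ the left endpoint), so the inequality holds for all u iff (1−α)(π/L)² ≥ α − c, i.e. α ≤ ((π/L)² + c)/((π/L)² + 1) = (1 + c(L/π)²)/(1 + (L/π)²). (Direct route, valid since c ≤ 0: Poincaré gives c∫u² ≥ c(L/π)²∫(u')², so a(u,u) ≥ (1 + c(L/π)²)∫(u')², while ||u||_{H^1}² ≤ (1 + (L/π)²)∫(u')²; dividing yields the same α.) With (π/L)² = π^2/36 and c = -1/5, the largest admissible constant is α = ((π/L)² + c)/((π/L)² + 1).
Simplifying, α = (-36/5 + π^2)/(π^2 + 36).


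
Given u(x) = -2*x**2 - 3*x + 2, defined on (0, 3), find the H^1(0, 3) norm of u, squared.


||u||_{H^1}^2 = 3417/5

The H^1 norm (squared) on an interval (0, L) is
  ||u||_{H^1}^2 = ∫_0^L u(x)^2 dx + ∫_0^L u'(x)^2 dx.
Compute u'(x) = -4*x - 3.
Then u(x)^2 = 4*x**4 + 12*x**3 + x**2 - 12*x + 4 and u'(x)^2 = 16*x**2 + 24*x + 9.
Integrate each monomial from 0 to 3 using ∫_0^3 c·x^n dx = c·3^(n+1)/(n+1):
  ∫_0^3 u(x)^2 dx = ∫_0^3 (4*x^4 + 12*x^3 + x^2 - 12*x + 4) dx. Term by term:
    ∫_0^3 4*x^4 dx = 972/5;  ∫_0^3 12*x^3 dx = 243;  ∫_0^3 x^2 dx = 9;
    ∫_0^3 -12*x dx = -54;  ∫_0^3 4 dx = 12.
  Sum: 972/5 + 243 + 9 − 54 + 12 = 2022/5.
  ∫_0^3 u'(x)^2 dx = ∫_0^3 (16*x^2 + 24*x + 9) dx. Term by term:
    ∫_0^3 16*x^2 dx = 144;  ∫_0^3 24*x dx = 108;  ∫_0^3 9 dx = 27.
  Sum: 144 + 108 + 27 = 279.
Adding: ||u||_{H^1}^2 = 2022/5 + 279 = 3417/5.


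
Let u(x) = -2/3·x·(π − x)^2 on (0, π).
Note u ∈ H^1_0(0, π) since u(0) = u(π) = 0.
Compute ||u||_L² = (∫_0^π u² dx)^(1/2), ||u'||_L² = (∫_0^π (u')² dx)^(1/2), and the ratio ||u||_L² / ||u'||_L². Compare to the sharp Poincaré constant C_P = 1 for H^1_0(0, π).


||u||_L² / ||u'||_L² = sqrt(14)*π/14 < C_P = 1.

u(x) = -2/3·x·(π − x)^2, so u'(x) = 2*(π - 3*x)*(x - π)/3.
u(x) = -2/3·x·(π − x)^2 vanishes at x = 0 and x = π, so u ∈ H^1_0(0, π). Differentiate via the product rule and integrate the resulting polynomials term by term.
  ∫_0^π u² dx = ∫_0^π (4*x^6/9 - 16*π*x^5/9 + 8*π^2*x^4/3 - 16*π^3*x^3/9 + 4*π^4*x^2/9) dx. Term by term:
    ∫_0^π 4*x^6/9 dx = 4*π^7/63;  ∫_0^π -16*π*x^5/9 dx = -8*π^7/27;  ∫_0^π 8*π^2*x^4/3 dx = 8*π^7/15;
    ∫_0^π -16*π^3*x^3/9 dx = -4*π^7/9;  ∫_0^π 4*π^4*x^2/9 dx = 4*π^7/27.
  Sum: 4*π^7/63 − 8*π^7/27 + 8*π^7/15 − 4*π^7/9 + 4*π^7/27 = 4*π^7/945.
  ∫_0^π (u')² dx = ∫_0^π (4*x^4 - 32*π*x^3/3 + 88*π^2*x^2/9 - 32*π^3*x/9 + 4*π^4/9) dx. Term by term:
    ∫_0^π 4*x^4 dx = 4*π^5/5;  ∫_0^π -32*π*x^3/3 dx = -8*π^5/3;  ∫_0^π 88*π^2*x^2/9 dx = 88*π^5/27;
    ∫_0^π -32*π^3*x/9 dx = -16*π^5/9;  ∫_0^π 4*π^4/9 dx = 4*π^5/9.
  Sum: 4*π^5/5 − 8*π^5/3 + 88*π^5/27 − 16*π^5/9 + 4*π^5/9 = 8*π^5/135.
∫_0^π u² dx = 4*π^7/945, so ||u||_L² = 2*sqrt(105)*π^(7/2)/315.
∫_0^π (u')² dx = 8*π^5/135, so ||u'||_L² = 2*sqrt(30)*π^(5/2)/45.
Ratio ||u||_L² / ||u'||_L² = sqrt(14)*π/14.
Sharp Poincaré constant on H^1_0(0, π) is C_P = L/π = 1, achieved by sin(x).
A polynomial bump cannot attain the sharp Poincaré constant (only the first sine eigenfunction does), so the ratio is strictly less than C_P, consistent with ||u||_L² ≤ C_P ||u'||_L².


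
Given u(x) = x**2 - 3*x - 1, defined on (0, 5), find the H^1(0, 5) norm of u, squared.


||u||_{H^1}^2 = 725/6

The H^1 norm (squared) on an interval (0, L) is
  ||u||_{H^1}^2 = ∫_0^L u(x)^2 dx + ∫_0^L u'(x)^2 dx.
Compute u'(x) = 2*x - 3.
Then u(x)^2 = x**4 - 6*x**3 + 7*x**2 + 6*x + 1 and u'(x)^2 = 4*x**2 - 12*x + 9.
Integrate each monomial from 0 to 5 using ∫_0^5 c·x^n dx = c·5^(n+1)/(n+1):
  ∫_0^5 u(x)^2 dx = ∫_0^5 (x^4 - 6*x^3 + 7*x^2 + 6*x + 1) dx. Term by term:
    ∫_0^5 x^4 dx = 625;  ∫_0^5 -6*x^3 dx = -1875/2;  ∫_0^5 7*x^2 dx = 875/3;
    ∫_0^5 6*x dx = 75;  ∫_0^5 1 dx = 5.
  Sum: 625 − 1875/2 + 875/3 + 75 + 5 = 355/6.
  ∫_0^5 u'(x)^2 dx = ∫_0^5 (4*x^2 - 12*x + 9) dx. Term by term:
    ∫_0^5 4*x^2 dx = 500/3;  ∫_0^5 -12*x dx = -150;  ∫_0^5 9 dx = 45.
  Sum: 500/3 − 150 + 45 = 185/3.
Adding: ||u||_{H^1}^2 = 355/6 + 185/3 = 725/6.


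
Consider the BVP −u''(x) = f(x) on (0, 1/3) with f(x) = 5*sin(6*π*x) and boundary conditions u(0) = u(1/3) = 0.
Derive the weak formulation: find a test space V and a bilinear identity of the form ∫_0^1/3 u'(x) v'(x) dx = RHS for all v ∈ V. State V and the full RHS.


V = H^1_0(0, 1/3) (so v(0) = v(1/3) = 0); weak form: ∫_0^1/3 u'v' dx = ∫_0^1/3 (5*sin(6*π*x)) v dx for all v ∈ V.

Multiply both sides by a test function v and integrate from 0 to 1/3:
  ∫_0^1/3 −u''(x) v(x) dx = ∫_0^1/3 f(x) v(x) dx.
Integrate the LHS by parts once:
  ∫_0^1/3 −u'' v dx = −[u'(x) v(x)]_0^1/3 + ∫_0^1/3 u'(x) v'(x) dx.
Thus ∫_0^1/3 u'(x) v'(x) dx = ∫_0^1/3 f(x) v(x) dx + [u'(x) v(x)]_0^1/3.
Choose V so that boundary terms are either known or forced to vanish.
u is Dirichlet: u(0) = u(1/3) = 0. Let V = H^1_0(0, 1/3); then v(0) = v(1/3) = 0, and [u' v]_0^1/3 = 0.
Weak formulation: find u (satisfying any essential BC) such that ∫_0^1/3 u'(x) v'(x) dx = ∫_0^1/3 f v dx for all v ∈ V.
Substituting f(x) = 5*sin(6*π*x), the right-hand side is ∫_0^1/3 (5*sin(6*π*x)) v dx.


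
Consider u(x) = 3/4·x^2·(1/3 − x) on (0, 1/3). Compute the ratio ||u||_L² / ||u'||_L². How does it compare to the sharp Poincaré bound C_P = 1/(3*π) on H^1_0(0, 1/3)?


||u||_L² / ||u'||_L² = sqrt(14)/42 < C_P = 1/(3*π).

u(x) = 3/4·x^2·(1/3 − x), so u'(x) = x*(2 - 9*x)/4.
u(x) = 3/4·x^2·(1/3 − x) vanishes at x = 0 and x = 1/3, so u ∈ H^1_0(0, 1/3). Differentiate via the product rule and integrate the resulting polynomials term by term.
  ∫_0^1/3 u² dx = ∫_0^1/3 (9*x^6/16 - 3*x^5/8 + x^4/16) dx. Term by term:
    ∫_0^1/3 9*x^6/16 dx = 1/27216;  ∫_0^1/3 -3*x^5/8 dx = -1/11664;  ∫_0^1/3 x^4/16 dx = 1/19440.
  Sum: 1/27216 − 1/11664 + 1/19440 = 1/408240.
  ∫_0^1/3 (u')² dx = ∫_0^1/3 (81*x^4/16 - 9*x^3/4 + x^2/4) dx. Term by term:
    ∫_0^1/3 81*x^4/16 dx = 1/240;  ∫_0^1/3 -9*x^3/4 dx = -1/144;  ∫_0^1/3 x^2/4 dx = 1/324.
  Sum: 1/240 − 1/144 + 1/324 = 1/3240.
∫_0^1/3 u² dx = 1/408240, so ||u||_L² = sqrt(35)/3780.
∫_0^1/3 (u')² dx = 1/3240, so ||u'||_L² = sqrt(10)/180.
Ratio ||u||_L² / ||u'||_L² = sqrt(14)/42.
Sharp Poincaré constant on H^1_0(0, 1/3) is C_P = L/π = 1/(3*π), achieved by sin(3*π·x).
A polynomial bump cannot attain the sharp Poincaré constant (only the first sine eigenfunction does), so the ratio is strictly less than C_P, consistent with ||u||_L² ≤ C_P ||u'||_L².


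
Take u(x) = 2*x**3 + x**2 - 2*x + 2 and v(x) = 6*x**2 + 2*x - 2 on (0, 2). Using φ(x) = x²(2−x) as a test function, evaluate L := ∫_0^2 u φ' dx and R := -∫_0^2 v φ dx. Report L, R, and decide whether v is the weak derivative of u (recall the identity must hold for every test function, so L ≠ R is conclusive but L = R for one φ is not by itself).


LHS = -40/3, RHS = -40/3. Yes, v = u' weakly.

u(x) = 2*x**3 + x**2 - 2*x + 2, classical derivative u'(x) = 6*x**2 + 2*x - 2.
φ(x) = x²(2−x), so φ'(x) = x*(4 - 3*x).
Note φ(0) = φ(2) = 0, so the boundary term u·φ vanishes.
LHS = ∫_0^2 u(x) φ'(x) dx = ∫_0^2 (-6*x^5 + 5*x^4 + 10*x^3 - 14*x^2 + 8*x) dx. Term by term:
  ∫_0^2 -6*x^5 dx = -64;  ∫_0^2 5*x^4 dx = 32;  ∫_0^2 10*x^3 dx = 40;
  ∫_0^2 -14*x^2 dx = -112/3;  ∫_0^2 8*x dx = 16.
Sum: -64 + 32 + 40 − 112/3 + 16 = -40/3.
So LHS = -40/3.
∫_0^2 v(x) φ(x) dx = ∫_0^2 (-6*x^5 + 10*x^4 + 6*x^3 - 4*x^2) dx. Term by term:
  ∫_0^2 -6*x^5 dx = -64;  ∫_0^2 10*x^4 dx = 64;  ∫_0^2 6*x^3 dx = 24;
  ∫_0^2 -4*x^2 dx = -32/3.
Sum: -64 + 64 + 24 − 32/3 = 40/3.
So RHS = -∫_0^2 v(x) φ(x) dx = -40/3.
LHS = RHS, so the identity holds for this test φ.
Moreover u is smooth here and v(x) = u'(x) = 6*x**2 + 2*x - 2 pointwise, so the identity holds for every test function. Hence v is the weak derivative of u.


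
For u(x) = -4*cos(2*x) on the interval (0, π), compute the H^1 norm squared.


||u||_{H^1(0,π)}^2 = 40*π

u'(x) = 8*sin(2*x).
Expand u² and (u')² and integrate term by term on (0, π), using: for integers n ≥ 1, ∫_0^π sin²(nx) dx = ∫_0^π cos²(nx) dx = π/2; for n ≠ n', ∫_0^π sin(nx)sin(n'x) dx = ∫_0^π cos(nx)cos(n'x) dx = 0; and by product-to-sum, ∫_0^π sin(nx)cos(n'x) dx = ½∫_0^π [sin((n+n')x) + sin((n−n')x)] dx, which is 0 when n+n' is even and 2n/(n²−n'²) when n+n' is odd (it need not vanish on (0, π)).
  u² squared terms: (-4)²·∫cos(2x)² dx = 16·π/2 = 8*π.
  So ∫_0^π u² dx = 8*π.
  (u')² squared terms: (8)²·∫sin(2x)² dx = 64·π/2 = 32*π.
  So ∫_0^π (u')² dx = 32*π.
||u||_{H^1}^2 = (8*π) + (32*π) = 40*π.


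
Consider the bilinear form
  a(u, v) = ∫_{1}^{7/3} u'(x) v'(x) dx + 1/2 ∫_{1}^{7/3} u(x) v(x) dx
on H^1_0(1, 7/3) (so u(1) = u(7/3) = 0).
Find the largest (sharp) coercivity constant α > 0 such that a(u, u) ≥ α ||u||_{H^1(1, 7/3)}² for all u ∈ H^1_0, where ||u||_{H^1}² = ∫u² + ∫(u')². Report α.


α = (8 + 9*π^2)/(16 + 9*π^2)

Coercivity of a(·,·) on H^1_0(1, 7/3) means a(u, u) ≥ α ||u||_{H^1}² for every u ∈ H^1_0.
The interval has length L = 4/3, and Poincaré/coercivity depend only on L. Here a(u, u) = ∫(u')² + (1/2)·∫u².
Here 0 < c = 1/2 < 1. The condition a(u,u) ≥ α||u||_{H^1}² reads (1−α)∫(u')² ≥ (α−c)∫u². Any admissible α is ≤ 1 (rapidly oscillating u have ∫u²/∫(u')² → 0), and α = 1 would force 0 ≥ (1−c)∫u², impossible since c < 1; so 1−α > 0. By the sharp Poincaré inequality on H^1_0 of an interval of length L, ∫(u')² ≥ (π/L)²∫u² with equality for the first sine mode sin(π(x−x₀)/L) (x₀ the left endpoint), so the inequality holds for all u iff (1−α)(π/L)² ≥ α − c, i.e. α ≤ ((π/L)² + c)/((π/L)² + 1) = (1 + c(L/π)²)/(1 + (L/π)²). With (π/L)² = 9*π^2/16 and c = 1/2, the largest admissible constant is α = ((π/L)² + c)/((π/L)² + 1).
Simplifying, α = (8 + 9*π^2)/(16 + 9*π^2).


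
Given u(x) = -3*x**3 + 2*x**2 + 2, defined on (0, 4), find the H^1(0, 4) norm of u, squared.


||u||_{H^1}^2 = 178032/7

The H^1 norm (squared) on an interval (0, L) is
  ||u||_{H^1}^2 = ∫_0^L u(x)^2 dx + ∫_0^L u'(x)^2 dx.
Compute u'(x) = -9*x**2 + 4*x.
Then u(x)^2 = 9*x**6 - 12*x**5 + 4*x**4 - 12*x**3 + 8*x**2 + 4 and u'(x)^2 = 81*x**4 - 72*x**3 + 16*x**2.
Integrate each monomial from 0 to 4 using ∫_0^4 c·x^n dx = c·4^(n+1)/(n+1):
  ∫_0^4 u(x)^2 dx = ∫_0^4 (9*x^6 - 12*x^5 + 4*x^4 - 12*x^3 + 8*x^2 + 4) dx. Term by term:
    ∫_0^4 9*x^6 dx = 147456/7;  ∫_0^4 -12*x^5 dx = -8192;  ∫_0^4 4*x^4 dx = 4096/5;
    ∫_0^4 -12*x^3 dx = -768;  ∫_0^4 8*x^2 dx = 512/3;  ∫_0^4 4 dx = 16.
  Sum: 147456/7 − 8192 + 4096/5 − 768 + 512/3 + 16 = 1376656/105.
  ∫_0^4 u'(x)^2 dx = ∫_0^4 (81*x^4 - 72*x^3 + 16*x^2) dx. Term by term:
    ∫_0^4 81*x^4 dx = 82944/5;  ∫_0^4 -72*x^3 dx = -4608;  ∫_0^4 16*x^2 dx = 1024/3.
  Sum: 82944/5 − 4608 + 1024/3 = 184832/15.
Adding: ||u||_{H^1}^2 = 1376656/105 + 184832/15 = 178032/7.


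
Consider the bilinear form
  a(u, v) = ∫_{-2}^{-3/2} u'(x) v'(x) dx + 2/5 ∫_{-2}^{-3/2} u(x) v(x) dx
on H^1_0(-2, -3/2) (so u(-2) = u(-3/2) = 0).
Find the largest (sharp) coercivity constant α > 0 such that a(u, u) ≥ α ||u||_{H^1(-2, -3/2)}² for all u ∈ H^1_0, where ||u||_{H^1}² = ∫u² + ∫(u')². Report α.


α = 2*(1 + 10*π^2)/(5*(1 + 4*π^2))

Coercivity of a(·,·) on H^1_0(-2, -3/2) means a(u, u) ≥ α ||u||_{H^1}² for every u ∈ H^1_0.
The interval has length L = 1/2, and Poincaré/coercivity depend only on L. Here a(u, u) = ∫(u')² + (2/5)·∫u².
Here 0 < c = 2/5 < 1. The condition a(u,u) ≥ α||u||_{H^1}² reads (1−α)∫(u')² ≥ (α−c)∫u². Any admissible α is ≤ 1 (rapidly oscillating u have ∫u²/∫(u')² → 0), and α = 1 would force 0 ≥ (1−c)∫u², impossible since c < 1; so 1−α > 0. By the sharp Poincaré inequality on H^1_0 of an interval of length L, ∫(u')² ≥ (π/L)²∫u² with equality for the first sine mode sin(π(x−x₀)/L) (x₀ the left endpoint), so the inequality holds for all u iff (1−α)(π/L)² ≥ α − c, i.e. α ≤ ((π/L)² + c)/((π/L)² + 1) = (1 + c(L/π)²)/(1 + (L/π)²). With (π/L)² = 4*π^2 and c = 2/5, the largest admissible constant is α = ((π/L)² + c)/((π/L)² + 1).
Simplifying, α = 2*(1 + 10*π^2)/(5*(1 + 4*π^2)).


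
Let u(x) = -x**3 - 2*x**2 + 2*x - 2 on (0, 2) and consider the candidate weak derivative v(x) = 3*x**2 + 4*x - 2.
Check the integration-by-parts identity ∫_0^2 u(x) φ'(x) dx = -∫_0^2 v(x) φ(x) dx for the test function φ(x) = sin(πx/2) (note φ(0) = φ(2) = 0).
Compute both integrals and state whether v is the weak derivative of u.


LHS = -96/π^3 + 32/π, RHS = -32/π + 96/π^3. No, v is not the weak derivative of u.

u(x) = -x**3 - 2*x**2 + 2*x - 2, classical derivative u'(x) = -3*x**2 - 4*x + 2.
φ(x) = sin(πx/2), so φ'(x) = π*cos(π*x/2)/2.
Note φ(0) = φ(2) = 0, so the boundary term u·φ vanishes.
LHS = ∫_0^2 u(x) φ'(x) dx = ∫_0^2 (-π*x^3*cos(π*x/2)/2 - π*x^2*cos(π*x/2) + π*x*cos(π*x/2) - π*cos(π*x/2)) dx. Term by term:
  ∫_0^2 -π*cos(π*x/2) dx = 0;  ∫_0^2 π*x*cos(π*x/2) dx = -8/π;  ∫_0^2 -π*x^2*cos(π*x/2) dx = 16/π;
  ∫_0^2 -π*x^3*cos(π*x/2)/2 dx = -96/π^3 + 24/π.
Sum: 0 − 8/π + 16/π + -96/π^3 + 24/π = -96/π^3 + 32/π.
So LHS = -96/π^3 + 32/π.
∫_0^2 v(x) φ(x) dx = ∫_0^2 (3*x^2*sin(π*x/2) + 4*x*sin(π*x/2) - 2*sin(π*x/2)) dx. Term by term:
  ∫_0^2 -2*sin(π*x/2) dx = -8/π;  ∫_0^2 3*x^2*sin(π*x/2) dx = -96/π^3 + 24/π;  ∫_0^2 4*x*sin(π*x/2) dx = 16/π.
Sum: -8/π + -96/π^3 + 24/π + 16/π = -96/π^3 + 32/π.
So RHS = -∫_0^2 v(x) φ(x) dx = -32/π + 96/π^3.
LHS − RHS = -192/π^3 + 64/π ≠ 0, so the identity fails.
(For a valid weak derivative the identity must hold for EVERY test function, in particular this one. The failure shows v is NOT the weak derivative of u.)
Correct weak derivative would be u'(x) = -3*x**2 - 4*x + 2.


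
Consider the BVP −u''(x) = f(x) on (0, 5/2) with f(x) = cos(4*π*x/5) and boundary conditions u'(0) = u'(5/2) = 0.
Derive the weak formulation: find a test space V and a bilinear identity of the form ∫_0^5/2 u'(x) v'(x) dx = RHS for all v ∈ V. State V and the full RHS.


V = H^1(0, 5/2) (no boundary constraint on v; u is determined up to an additive constant); weak form: ∫_0^5/2 u'v' dx = ∫_0^5/2 (cos(4*π*x/5)) v dx for all v ∈ V.

Multiply both sides by a test function v and integrate from 0 to 5/2:
  ∫_0^5/2 −u''(x) v(x) dx = ∫_0^5/2 f(x) v(x) dx.
Integrate the LHS by parts once:
  ∫_0^5/2 −u'' v dx = −[u'(x) v(x)]_0^5/2 + ∫_0^5/2 u'(x) v'(x) dx.
Thus ∫_0^5/2 u'(x) v'(x) dx = ∫_0^5/2 f(x) v(x) dx + [u'(x) v(x)]_0^5/2.
Choose V so that boundary terms are either known or forced to vanish.
u has homogeneous Neumann: u'(0) = u'(5/2) = 0. So [u' v]_0^5/2 = 0·v(5/2) − 0·v(0) = 0 for any v; take V = H^1(0, 5/2).
Weak formulation: find u (satisfying any essential BC) such that ∫_0^5/2 u'(x) v'(x) dx = ∫_0^5/2 f v dx for all v ∈ V (homogeneous Neumann, so boundary terms vanish).
Substituting f(x) = cos(4*π*x/5), the right-hand side is ∫_0^5/2 (cos(4*π*x/5)) v dx.
Compatibility check (pure Neumann): taking v ≡ 1 ∈ V gives 0 = ∫_0^5/2 f dx + (0) − (0), i.e. ∫_0^5/2 f dx must equal u'(0) − u'(5/2) = 0. Indeed ∫_0^5/2 (cos(4*π*x/5)) dx = 0, so the data are compatible. The solution is then unique only up to an additive constant (fix it e.g. by requiring ∫_0^5/2 u dx = 0).


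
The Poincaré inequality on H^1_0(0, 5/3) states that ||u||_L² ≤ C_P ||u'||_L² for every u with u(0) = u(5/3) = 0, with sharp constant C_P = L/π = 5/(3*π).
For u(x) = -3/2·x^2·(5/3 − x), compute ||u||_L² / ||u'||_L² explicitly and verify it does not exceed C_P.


||u||_L² / ||u'||_L² = 5*sqrt(14)/42 < C_P = 5/(3*π).

u(x) = -3/2·x^2·(5/3 − x), so u'(x) = x*(9*x - 10)/2.
u(x) = -3/2·x^2·(5/3 − x) vanishes at x = 0 and x = 5/3, so u ∈ H^1_0(0, 5/3). Differentiate via the product rule and integrate the resulting polynomials term by term.
  ∫_0^5/3 u² dx = ∫_0^5/3 (9*x^6/4 - 15*x^5/2 + 25*x^4/4) dx. Term by term:
    ∫_0^5/3 9*x^6/4 dx = 78125/6804;  ∫_0^5/3 -15*x^5/2 dx = -78125/2916;  ∫_0^5/3 25*x^4/4 dx = 15625/972.
  Sum: 78125/6804 − 78125/2916 + 15625/972 = 15625/20412.
  ∫_0^5/3 (u')² dx = ∫_0^5/3 (81*x^4/4 - 45*x^3 + 25*x^2) dx. Term by term:
    ∫_0^5/3 81*x^4/4 dx = 625/12;  ∫_0^5/3 -45*x^3 dx = -3125/36;  ∫_0^5/3 25*x^2 dx = 3125/81.
  Sum: 625/12 − 3125/36 + 3125/81 = 625/162.
∫_0^5/3 u² dx = 15625/20412, so ||u||_L² = 125*sqrt(7)/378.
∫_0^5/3 (u')² dx = 625/162, so ||u'||_L² = 25*sqrt(2)/18.
Ratio ||u||_L² / ||u'||_L² = 5*sqrt(14)/42.
Sharp Poincaré constant on H^1_0(0, 5/3) is C_P = L/π = 5/(3*π), achieved by sin(3*π/5·x).
A polynomial bump cannot attain the sharp Poincaré constant (only the first sine eigenfunction does), so the ratio is strictly less than C_P, consistent with ||u||_L² ≤ C_P ||u'||_L².


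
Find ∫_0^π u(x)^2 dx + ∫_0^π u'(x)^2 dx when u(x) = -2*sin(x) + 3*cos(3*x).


||u||_{H^1(0,π)}^2 = 49*π

u'(x) = -9*sin(3*x) - 2*cos(x).
Expand u² and (u')² and integrate term by term on (0, π), using: for integers n ≥ 1, ∫_0^π sin²(nx) dx = ∫_0^π cos²(nx) dx = π/2; for n ≠ n', ∫_0^π sin(nx)sin(n'x) dx = ∫_0^π cos(nx)cos(n'x) dx = 0; and by product-to-sum, ∫_0^π sin(nx)cos(n'x) dx = ½∫_0^π [sin((n+n')x) + sin((n−n')x)] dx, which is 0 when n+n' is even and 2n/(n²−n'²) when n+n' is odd (it need not vanish on (0, π)).
  u² squared terms: (-2)²·∫sin(x)² dx = 4·π/2 = 2*π;  (3)²·∫cos(3x)² dx = 9·π/2 = 9*π/2.
  u² cross terms: 2·(-2)·(3)·∫sin(x)·cos(3x) dx = -12·(0) = 0.
  So ∫_0^π u² dx = 2*π + 9*π/2 + 0 = 13*π/2.
  (u')² squared terms: (-9)²·∫sin(3x)² dx = 81·π/2 = 81*π/2;  (-2)²·∫cos(x)² dx = 4·π/2 = 2*π.
  (u')² cross terms: 2·(-9)·(-2)·∫sin(3x)·cos(x) dx = 36·(0) = 0.
  So ∫_0^π (u')² dx = 81*π/2 + 2*π + 0 = 85*π/2.
||u||_{H^1}^2 = (13*π/2) + (85*π/2) = 49*π.


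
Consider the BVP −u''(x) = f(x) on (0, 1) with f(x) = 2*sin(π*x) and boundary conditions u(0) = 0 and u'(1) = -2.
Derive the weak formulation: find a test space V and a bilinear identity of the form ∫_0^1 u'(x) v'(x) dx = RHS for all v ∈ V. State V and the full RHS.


V = {v ∈ H^1(0, 1) : v(0) = 0} (test functions vanish at x = 0 where u is specified); weak form: ∫_0^1 u'v' dx = ∫_0^1 (2*sin(π*x)) v dx − 2·v(1) for all v ∈ V.

Multiply both sides by a test function v and integrate from 0 to 1:
  ∫_0^1 −u''(x) v(x) dx = ∫_0^1 f(x) v(x) dx.
Integrate the LHS by parts once:
  ∫_0^1 −u'' v dx = −[u'(x) v(x)]_0^1 + ∫_0^1 u'(x) v'(x) dx.
Thus ∫_0^1 u'(x) v'(x) dx = ∫_0^1 f(x) v(x) dx + [u'(x) v(x)]_0^1.
Choose V so that boundary terms are either known or forced to vanish.
Mixed BC: u(0) = 0 (Dirichlet) and u'(1) = -2 (Neumann). Define V = {v ∈ H^1(0, 1) : v(0) = 0}. Then [u' v]_0^1 = u'(1)·v(1) − u'(0)·0 = − 2·v(1).
Weak formulation: find u (satisfying any essential BC) such that ∫_0^1 u'(x) v'(x) dx = ∫_0^1 f v dx − 2·v(1) for all v ∈ V (Dirichlet at 0 absorbed into V; Neumann datum at x = 1 contributes the boundary term).
Substituting f(x) = 2*sin(π*x), the right-hand side is ∫_0^1 (2*sin(π*x)) v dx − 2·v(1).
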